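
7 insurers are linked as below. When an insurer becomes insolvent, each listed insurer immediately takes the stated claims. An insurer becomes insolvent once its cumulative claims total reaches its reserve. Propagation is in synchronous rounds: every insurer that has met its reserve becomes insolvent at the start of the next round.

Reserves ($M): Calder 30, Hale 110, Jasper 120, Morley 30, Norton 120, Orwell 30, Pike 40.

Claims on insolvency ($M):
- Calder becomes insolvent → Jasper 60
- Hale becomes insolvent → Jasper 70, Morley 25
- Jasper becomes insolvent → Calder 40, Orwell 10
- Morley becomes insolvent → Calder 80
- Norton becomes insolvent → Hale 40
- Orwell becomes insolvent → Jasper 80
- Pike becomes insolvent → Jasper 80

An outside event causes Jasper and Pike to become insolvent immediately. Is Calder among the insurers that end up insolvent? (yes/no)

yes

Round 1 — Jasper, Pike become insolvent (initial).
  Calder: +40 → 40 ≥ 30
  Orwell: +10 → 10 < 30
Round 2 — Calder becomes insolvent.
No further insolvencies.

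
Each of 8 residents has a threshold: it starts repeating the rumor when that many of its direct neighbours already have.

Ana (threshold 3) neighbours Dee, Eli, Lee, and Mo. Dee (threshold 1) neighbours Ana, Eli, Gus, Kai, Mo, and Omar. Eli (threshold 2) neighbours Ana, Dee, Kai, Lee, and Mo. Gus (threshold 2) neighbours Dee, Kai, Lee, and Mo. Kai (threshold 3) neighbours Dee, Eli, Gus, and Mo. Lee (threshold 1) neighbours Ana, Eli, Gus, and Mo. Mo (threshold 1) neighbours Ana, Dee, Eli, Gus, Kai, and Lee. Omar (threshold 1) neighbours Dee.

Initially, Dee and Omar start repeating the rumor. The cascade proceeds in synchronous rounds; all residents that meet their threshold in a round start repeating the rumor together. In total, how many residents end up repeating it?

Round 1 — Dee, Omar start repeating the rumor (initial).
Round 2 — checking thresholds:
  Ana: 1 of 4 neighbours < 3, below threshold.
  Eli: 1 of 5 neighbours < 2, below threshold.
  Gus: 1 of 4 neighbours < 2, below threshold.
  Kai: 1 of 4 neighbours < 3, below threshold.
  Mo: 1 of 6 neighbours ≥ 1, starts repeating the rumor.
Round 3 — checking thresholds:
  Ana: 2 of 4 neighbours < 3, below threshold.
  Eli: 2 of 5 neighbours ≥ 2, starts repeating the rumor.
  Gus: 2 of 4 neighbours ≥ 2, starts repeating the rumor.
  Kai: 2 of 4 neighbours < 3, below threshold.
  Lee: 1 of 4 neighbours ≥ 1, starts repeating the rumor.
Round 4 — checking thresholds:
  Ana: 4 of 4 neighbours ≥ 3, starts repeating the rumor.
  Kai: 4 of 4 neighbours ≥ 3, starts repeating the rumor.
Round 5 — no new spreads; cascade stops.

8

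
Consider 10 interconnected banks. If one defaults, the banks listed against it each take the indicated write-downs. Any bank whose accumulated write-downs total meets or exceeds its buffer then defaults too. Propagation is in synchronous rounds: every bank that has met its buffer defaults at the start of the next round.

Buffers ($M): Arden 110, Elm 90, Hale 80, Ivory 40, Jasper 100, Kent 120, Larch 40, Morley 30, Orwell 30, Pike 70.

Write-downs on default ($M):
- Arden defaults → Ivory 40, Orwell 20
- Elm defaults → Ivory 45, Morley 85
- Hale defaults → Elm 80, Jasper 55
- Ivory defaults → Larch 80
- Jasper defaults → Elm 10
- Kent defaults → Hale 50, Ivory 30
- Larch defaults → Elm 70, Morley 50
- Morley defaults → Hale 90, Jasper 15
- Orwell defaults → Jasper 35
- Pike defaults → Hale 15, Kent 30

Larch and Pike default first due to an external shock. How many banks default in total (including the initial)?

Round 1 — Larch, Pike default (initial).
  Elm: +70 → 70 < 90
  Hale: +15 → 15 < 80
  Kent: +30 → 30 < 120
  Morley: +50 → 50 ≥ 30
Round 2 — Morley defaults.
  Hale: +90 → 105 ≥ 80
  Jasper: +15 → 15 < 100
Round 3 — Hale defaults.
  Elm: +80 → 150 ≥ 90
  Jasper: +55 → 70 < 100
Round 4 — Elm defaults.
  Ivory: +45 → 45 ≥ 40
Round 5 — Ivory defaults.
No further defaults.

6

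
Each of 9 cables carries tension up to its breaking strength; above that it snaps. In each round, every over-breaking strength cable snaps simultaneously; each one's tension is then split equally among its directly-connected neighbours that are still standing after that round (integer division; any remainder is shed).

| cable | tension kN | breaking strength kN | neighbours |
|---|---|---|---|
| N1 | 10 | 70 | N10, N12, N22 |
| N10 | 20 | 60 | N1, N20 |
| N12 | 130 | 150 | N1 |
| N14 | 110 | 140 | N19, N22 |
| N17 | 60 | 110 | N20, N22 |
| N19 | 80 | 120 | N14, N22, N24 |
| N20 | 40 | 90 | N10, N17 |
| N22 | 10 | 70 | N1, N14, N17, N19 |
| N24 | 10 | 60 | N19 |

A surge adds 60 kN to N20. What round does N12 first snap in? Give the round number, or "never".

4

Round 1 — N20 at 100 > 90. N20 snaps.
  N20 sheds 100 kN to N10, N17: 50 each.
    N10: 20+50 = 70 > 60
    N17: 60+50 = 110 ≤ 110
Round 2 — N10 snaps.
  N10 sheds 70 kN to N1: 70 each.
    N1: 10+70 = 80 > 70
Round 3 — N1 snaps.
  N1 sheds 80 kN to N12, N22: 40 each.
    N12: 130+40 = 170 > 150
    N22: 10+40 = 50 ≤ 70
Round 4 — N12 snaps.
  N12 sheds 170 kN: no online neighbours, lost.
No further breaks.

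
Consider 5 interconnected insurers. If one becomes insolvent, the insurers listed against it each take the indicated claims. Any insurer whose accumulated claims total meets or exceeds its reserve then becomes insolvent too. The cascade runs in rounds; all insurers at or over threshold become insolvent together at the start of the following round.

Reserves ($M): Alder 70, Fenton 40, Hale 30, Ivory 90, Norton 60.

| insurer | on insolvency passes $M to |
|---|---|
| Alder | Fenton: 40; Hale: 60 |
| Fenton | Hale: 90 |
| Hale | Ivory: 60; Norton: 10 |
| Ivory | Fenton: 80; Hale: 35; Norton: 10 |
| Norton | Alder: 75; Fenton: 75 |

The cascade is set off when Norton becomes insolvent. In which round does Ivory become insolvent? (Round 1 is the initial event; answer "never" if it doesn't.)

never

Round 1 — Norton becomes insolvent (initial).
  Alder: +75 → 75 ≥ 70
  Fenton: +75 → 75 ≥ 40
Round 2 — Alder, Fenton become insolvent.
  Hale: +60+90 → 150 ≥ 30
Round 3 — Hale becomes insolvent.
  Ivory: +60 → 60 < 90
No further insolvencies.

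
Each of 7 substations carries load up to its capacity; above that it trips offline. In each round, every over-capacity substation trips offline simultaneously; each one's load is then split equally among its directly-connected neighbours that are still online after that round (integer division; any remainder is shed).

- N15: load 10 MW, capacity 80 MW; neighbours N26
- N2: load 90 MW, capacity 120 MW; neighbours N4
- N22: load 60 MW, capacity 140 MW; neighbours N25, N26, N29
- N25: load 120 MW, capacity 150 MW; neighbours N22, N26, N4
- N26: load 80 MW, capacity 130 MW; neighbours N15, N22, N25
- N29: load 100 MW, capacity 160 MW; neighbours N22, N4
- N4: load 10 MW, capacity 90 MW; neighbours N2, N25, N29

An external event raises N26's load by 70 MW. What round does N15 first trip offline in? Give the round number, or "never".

never

Round 1 — N26 at 150 > 130. N26 trips offline.
  N26 sheds 150 MW to N15, N22, N25: 50 each.
    N15: 10+50 = 60 ≤ 80
    N22: 60+50 = 110 ≤ 140
    N25: 120+50 = 170 > 150
Round 2 — N25 trips offline.
  N25 sheds 170 MW to N22, N4: 85 each.
    N22: 110+85 = 195 > 140
    N4: 10+85 = 95 > 90
Round 3 — N22, N4 trip offline.
  N22 sheds 195 MW to N29: 195 each.
    N29: 100+195 = 295 > 160
  N4 sheds 95 MW to N2, N29: 47 each (1 lost).
    N2: 90+47 = 137 > 120
    N29: 295+47 = 342 > 160
Round 4 — N2, N29 trip offline.
  N2 sheds 137 MW: no online neighbours, lost.
  N29 sheds 342 MW: no online neighbours, lost.
No further trips.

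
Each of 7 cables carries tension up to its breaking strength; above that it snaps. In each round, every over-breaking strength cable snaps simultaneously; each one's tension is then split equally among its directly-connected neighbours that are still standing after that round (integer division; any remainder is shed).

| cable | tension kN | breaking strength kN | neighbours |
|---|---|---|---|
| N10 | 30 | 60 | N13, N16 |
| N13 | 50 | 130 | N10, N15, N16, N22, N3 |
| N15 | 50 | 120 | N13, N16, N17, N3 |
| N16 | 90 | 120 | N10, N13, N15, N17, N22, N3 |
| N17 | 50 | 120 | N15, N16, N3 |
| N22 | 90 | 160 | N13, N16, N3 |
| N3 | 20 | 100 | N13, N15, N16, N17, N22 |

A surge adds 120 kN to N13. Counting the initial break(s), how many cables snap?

3

Round 1 — N13 at 170 > 130. N13 snaps.
  N13 sheds 170 kN to N10, N15, N16, N22, N3: 34 each.
    N10: 30+34 = 64 > 60
    N15: 50+34 = 84 ≤ 120
    N16: 90+34 = 124 > 120
    N22: 90+34 = 124 ≤ 160
    N3: 20+34 = 54 ≤ 100
Round 2 — N10, N16 snap.
  N10 sheds 64 kN: no online neighbours, lost.
  N16 sheds 124 kN to N15, N17, N22, N3: 31 each.
    N15: 84+31 = 115 ≤ 120
    N17: 50+31 = 81 ≤ 120
    N22: 124+31 = 155 ≤ 160
    N3: 54+31 = 85 ≤ 100
No further breaks.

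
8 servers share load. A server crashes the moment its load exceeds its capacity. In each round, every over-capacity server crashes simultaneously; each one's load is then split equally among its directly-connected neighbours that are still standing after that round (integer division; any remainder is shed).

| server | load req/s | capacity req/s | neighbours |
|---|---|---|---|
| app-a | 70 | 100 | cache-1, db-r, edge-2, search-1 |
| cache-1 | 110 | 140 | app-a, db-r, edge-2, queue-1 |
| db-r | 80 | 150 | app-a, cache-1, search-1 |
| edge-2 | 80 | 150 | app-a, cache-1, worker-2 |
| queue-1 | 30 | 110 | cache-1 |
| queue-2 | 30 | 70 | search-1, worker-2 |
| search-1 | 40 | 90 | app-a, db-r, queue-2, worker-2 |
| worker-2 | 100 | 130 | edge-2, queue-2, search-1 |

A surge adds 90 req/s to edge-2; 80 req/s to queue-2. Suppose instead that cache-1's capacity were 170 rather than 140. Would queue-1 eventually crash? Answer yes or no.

With cache-1's capacity at 170:
Round 1 — edge-2 at 170 > 150; queue-2 at 110 > 70. edge-2, queue-2 crash.
  edge-2 sheds 170 req/s to app-a, cache-1, worker-2: 56 each (2 lost).
    app-a: 70+56 = 126 > 100
    cache-1: 110+56 = 166 ≤ 170
    worker-2: 100+56 = 156 > 130
  queue-2 sheds 110 req/s to search-1, worker-2: 55 each.
    search-1: 40+55 = 95 > 90
    worker-2: 156+55 = 211 > 130
Round 2 — app-a, search-1, worker-2 crash.
  app-a sheds 126 req/s to cache-1, db-r: 63 each.
    cache-1: 166+63 = 229 > 170
    db-r: 80+63 = 143 ≤ 150
  search-1 sheds 95 req/s to db-r: 95 each.
    db-r: 143+95 = 238 > 150
  worker-2 sheds 211 req/s: no online neighbours, lost.
Round 3 — cache-1, db-r crash.
  cache-1 sheds 229 req/s to queue-1: 229 each.
    queue-1: 30+229 = 259 > 110
  db-r sheds 238 req/s: no online neighbours, lost.
Round 4 — queue-1 crashes.
  queue-1 sheds 259 req/s: no online neighbours, lost.
No further crashes.

yes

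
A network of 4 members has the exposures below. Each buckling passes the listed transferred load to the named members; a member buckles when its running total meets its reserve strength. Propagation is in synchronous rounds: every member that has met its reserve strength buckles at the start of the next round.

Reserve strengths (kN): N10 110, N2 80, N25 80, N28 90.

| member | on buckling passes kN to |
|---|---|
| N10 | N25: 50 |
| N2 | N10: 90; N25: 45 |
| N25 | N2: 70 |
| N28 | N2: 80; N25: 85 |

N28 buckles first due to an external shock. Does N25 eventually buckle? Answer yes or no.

Round 1 — N28 buckles (initial).
  N2: +80 → 80 ≥ 80
  N25: +85 → 85 ≥ 80
Round 2 — N2, N25 buckle.
  N10: +90 → 90 < 110
No further bucklings.

yes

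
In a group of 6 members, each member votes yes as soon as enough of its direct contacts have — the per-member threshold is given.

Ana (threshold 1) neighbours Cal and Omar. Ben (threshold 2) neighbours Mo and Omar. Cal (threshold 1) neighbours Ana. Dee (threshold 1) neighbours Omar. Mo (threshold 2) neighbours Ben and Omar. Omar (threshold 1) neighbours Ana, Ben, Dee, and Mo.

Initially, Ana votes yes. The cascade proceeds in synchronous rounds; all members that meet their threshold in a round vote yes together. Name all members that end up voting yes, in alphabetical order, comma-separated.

Ana, Cal, Dee, Omar

Round 1 — Ana votes yes (initial).
Round 2 — checking thresholds:
  Cal: 1 of 1 neighbours ≥ 1, votes yes.
  Omar: 1 of 4 neighbours ≥ 1, votes yes.
Round 3 — checking thresholds:
  Ben: 1 of 2 neighbours < 2, below threshold.
  Dee: 1 of 1 neighbours ≥ 1, votes yes.
  Mo: 1 of 2 neighbours < 2, below threshold.
Round 4 — no new yes votes; cascade stops.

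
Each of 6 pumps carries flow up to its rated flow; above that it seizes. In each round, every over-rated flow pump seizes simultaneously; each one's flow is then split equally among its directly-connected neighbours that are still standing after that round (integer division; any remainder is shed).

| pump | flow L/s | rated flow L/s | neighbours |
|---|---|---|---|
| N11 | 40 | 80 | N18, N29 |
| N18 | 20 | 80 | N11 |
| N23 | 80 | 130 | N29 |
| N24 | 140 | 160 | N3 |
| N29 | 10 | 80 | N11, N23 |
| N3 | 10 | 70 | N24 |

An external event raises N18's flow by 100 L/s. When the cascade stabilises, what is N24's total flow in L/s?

Round 1 — N18 at 120 > 80. N18 seizes.
  N18 sheds 120 L/s to N11: 120 each.
    N11: 40+120 = 160 > 80
Round 2 — N11 seizes.
  N11 sheds 160 L/s to N29: 160 each.
    N29: 10+160 = 170 > 80
Round 3 — N29 seizes.
  N29 sheds 170 L/s to N23: 170 each.
    N23: 80+170 = 250 > 130
Round 4 — N23 seizes.
  N23 sheds 250 L/s: no online neighbours, lost.
No further seizures.

140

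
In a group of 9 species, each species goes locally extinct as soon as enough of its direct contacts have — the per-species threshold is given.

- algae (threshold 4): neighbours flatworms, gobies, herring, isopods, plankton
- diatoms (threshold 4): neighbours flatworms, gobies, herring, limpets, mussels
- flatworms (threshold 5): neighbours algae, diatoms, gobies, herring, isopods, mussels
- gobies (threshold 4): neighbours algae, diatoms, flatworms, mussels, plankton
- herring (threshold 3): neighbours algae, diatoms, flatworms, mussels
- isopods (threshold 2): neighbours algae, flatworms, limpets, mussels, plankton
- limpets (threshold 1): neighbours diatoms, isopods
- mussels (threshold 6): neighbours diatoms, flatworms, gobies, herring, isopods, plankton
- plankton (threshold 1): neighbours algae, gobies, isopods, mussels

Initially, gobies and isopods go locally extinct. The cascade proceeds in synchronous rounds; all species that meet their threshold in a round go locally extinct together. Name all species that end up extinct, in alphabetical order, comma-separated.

gobies, isopods, limpets, plankton

Round 1 — gobies, isopods go locally extinct (initial).
Round 2 — checking thresholds:
  algae: 2 of 5 neighbours < 4, below threshold.
  diatoms: 1 of 5 neighbours < 4, below threshold.
  flatworms: 2 of 6 neighbours < 5, below threshold.
  limpets: 1 of 2 neighbours ≥ 1, goes locally extinct.
  mussels: 2 of 6 neighbours < 6, below threshold.
  plankton: 2 of 4 neighbours ≥ 1, goes locally extinct.
Round 3 — no new extinctions; cascade stops.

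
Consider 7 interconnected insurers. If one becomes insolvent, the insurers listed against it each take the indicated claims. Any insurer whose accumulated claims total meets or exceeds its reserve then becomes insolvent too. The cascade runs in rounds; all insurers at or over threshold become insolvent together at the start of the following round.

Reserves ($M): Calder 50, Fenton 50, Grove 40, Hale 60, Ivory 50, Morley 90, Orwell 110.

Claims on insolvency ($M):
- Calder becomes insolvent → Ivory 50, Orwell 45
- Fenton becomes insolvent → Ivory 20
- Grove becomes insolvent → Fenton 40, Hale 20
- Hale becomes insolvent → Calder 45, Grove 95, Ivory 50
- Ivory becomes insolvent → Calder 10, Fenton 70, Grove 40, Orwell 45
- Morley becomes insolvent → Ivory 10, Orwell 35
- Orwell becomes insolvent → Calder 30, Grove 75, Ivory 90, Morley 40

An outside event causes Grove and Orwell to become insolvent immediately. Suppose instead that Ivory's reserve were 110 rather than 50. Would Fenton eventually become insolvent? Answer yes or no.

no

With Ivory's reserve at 110:
Round 1 — Grove, Orwell become insolvent (initial).
  Calder: +30 → 30 < 50
  Fenton: +40 → 40 < 50
  Hale: +20 → 20 < 60
  Ivory: +90 → 90 < 110
  Morley: +40 → 40 < 90
No further insolvencies.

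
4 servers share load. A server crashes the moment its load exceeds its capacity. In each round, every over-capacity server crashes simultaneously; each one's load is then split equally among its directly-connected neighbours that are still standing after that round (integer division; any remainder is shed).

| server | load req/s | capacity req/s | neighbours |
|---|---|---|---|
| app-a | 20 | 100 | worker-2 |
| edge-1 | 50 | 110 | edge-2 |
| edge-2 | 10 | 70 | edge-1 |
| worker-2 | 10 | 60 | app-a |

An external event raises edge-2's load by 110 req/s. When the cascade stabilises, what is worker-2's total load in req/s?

10

Round 1 — edge-2 at 120 > 70. edge-2 crashes.
  edge-2 sheds 120 req/s to edge-1: 120 each.
    edge-1: 50+120 = 170 > 110
Round 2 — edge-1 crashes.
  edge-1 sheds 170 req/s: no online neighbours, lost.
No further crashes.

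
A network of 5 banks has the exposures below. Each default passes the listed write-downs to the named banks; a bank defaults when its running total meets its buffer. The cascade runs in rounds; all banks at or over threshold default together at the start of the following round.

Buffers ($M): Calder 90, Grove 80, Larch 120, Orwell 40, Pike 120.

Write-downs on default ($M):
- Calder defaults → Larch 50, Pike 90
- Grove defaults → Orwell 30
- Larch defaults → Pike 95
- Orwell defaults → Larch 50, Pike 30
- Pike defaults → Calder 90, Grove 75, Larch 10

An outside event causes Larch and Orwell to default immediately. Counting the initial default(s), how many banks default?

Round 1 — Larch, Orwell default (initial).
  Pike: +95+30 → 125 ≥ 120
Round 2 — Pike defaults.
  Calder: +90 → 90 ≥ 90
  Grove: +75 → 75 < 80
Round 3 — Calder defaults.
No further defaults.

4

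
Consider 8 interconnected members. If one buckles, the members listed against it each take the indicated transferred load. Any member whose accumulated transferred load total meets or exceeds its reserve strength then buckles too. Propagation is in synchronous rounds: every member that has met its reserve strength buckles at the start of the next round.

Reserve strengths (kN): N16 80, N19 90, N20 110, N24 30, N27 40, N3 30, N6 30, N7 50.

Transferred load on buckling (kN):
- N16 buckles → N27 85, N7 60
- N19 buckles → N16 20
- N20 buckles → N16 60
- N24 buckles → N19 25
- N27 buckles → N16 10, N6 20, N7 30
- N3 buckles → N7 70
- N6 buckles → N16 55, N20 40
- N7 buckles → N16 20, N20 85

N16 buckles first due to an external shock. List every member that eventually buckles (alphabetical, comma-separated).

Round 1 — N16 buckles (initial).
  N27: +85 → 85 ≥ 40
  N7: +60 → 60 ≥ 50
Round 2 — N27, N7 buckle.
  N20: +85 → 85 < 110
  N6: +20 → 20 < 30
No further bucklings.

N16, N27, N7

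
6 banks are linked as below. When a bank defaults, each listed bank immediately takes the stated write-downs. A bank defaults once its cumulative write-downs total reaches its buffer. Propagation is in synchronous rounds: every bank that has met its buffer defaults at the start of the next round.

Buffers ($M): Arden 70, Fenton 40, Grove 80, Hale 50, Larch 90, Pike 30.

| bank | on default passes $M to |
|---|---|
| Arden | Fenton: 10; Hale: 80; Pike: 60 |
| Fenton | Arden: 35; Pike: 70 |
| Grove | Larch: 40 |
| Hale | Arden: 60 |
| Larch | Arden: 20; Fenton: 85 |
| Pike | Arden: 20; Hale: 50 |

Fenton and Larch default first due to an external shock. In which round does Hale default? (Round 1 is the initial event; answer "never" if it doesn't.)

3

Round 1 — Fenton, Larch default (initial).
  Arden: +35+20 → 55 < 70
  Pike: +70 → 70 ≥ 30
Round 2 — Pike defaults.
  Arden: +20 → 75 ≥ 70
  Hale: +50 → 50 ≥ 50
Round 3 — Arden, Hale default.
No further defaults.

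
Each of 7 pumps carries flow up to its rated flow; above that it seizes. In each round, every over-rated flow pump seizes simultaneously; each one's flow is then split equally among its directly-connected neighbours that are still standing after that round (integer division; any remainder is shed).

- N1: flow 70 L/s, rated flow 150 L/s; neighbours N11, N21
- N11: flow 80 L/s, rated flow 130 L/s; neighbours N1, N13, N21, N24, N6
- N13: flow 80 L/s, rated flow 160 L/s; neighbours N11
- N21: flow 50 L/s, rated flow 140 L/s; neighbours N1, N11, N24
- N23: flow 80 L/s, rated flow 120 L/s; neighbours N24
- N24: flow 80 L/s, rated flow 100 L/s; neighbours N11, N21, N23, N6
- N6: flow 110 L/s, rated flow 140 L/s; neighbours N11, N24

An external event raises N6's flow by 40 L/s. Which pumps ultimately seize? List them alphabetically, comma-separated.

Round 1 — N6 at 150 > 140. N6 seizes.
  N6 sheds 150 L/s to N11, N24: 75 each.
    N11: 80+75 = 155 > 130
    N24: 80+75 = 155 > 100
Round 2 — N11, N24 seize.
  N11 sheds 155 L/s to N1, N13, N21: 51 each (2 lost).
    N1: 70+51 = 121 ≤ 150
    N13: 80+51 = 131 ≤ 160
    N21: 50+51 = 101 ≤ 140
  N24 sheds 155 L/s to N21, N23: 77 each (1 lost).
    N21: 101+77 = 178 > 140
    N23: 80+77 = 157 > 120
Round 3 — N21, N23 seize.
  N21 sheds 178 L/s to N1: 178 each.
    N1: 121+178 = 299 > 150
  N23 sheds 157 L/s: no online neighbours, lost.
Round 4 — N1 seizes.
  N1 sheds 299 L/s: no online neighbours, lost.
No further seizures.

N1, N11, N21, N23, N24, N6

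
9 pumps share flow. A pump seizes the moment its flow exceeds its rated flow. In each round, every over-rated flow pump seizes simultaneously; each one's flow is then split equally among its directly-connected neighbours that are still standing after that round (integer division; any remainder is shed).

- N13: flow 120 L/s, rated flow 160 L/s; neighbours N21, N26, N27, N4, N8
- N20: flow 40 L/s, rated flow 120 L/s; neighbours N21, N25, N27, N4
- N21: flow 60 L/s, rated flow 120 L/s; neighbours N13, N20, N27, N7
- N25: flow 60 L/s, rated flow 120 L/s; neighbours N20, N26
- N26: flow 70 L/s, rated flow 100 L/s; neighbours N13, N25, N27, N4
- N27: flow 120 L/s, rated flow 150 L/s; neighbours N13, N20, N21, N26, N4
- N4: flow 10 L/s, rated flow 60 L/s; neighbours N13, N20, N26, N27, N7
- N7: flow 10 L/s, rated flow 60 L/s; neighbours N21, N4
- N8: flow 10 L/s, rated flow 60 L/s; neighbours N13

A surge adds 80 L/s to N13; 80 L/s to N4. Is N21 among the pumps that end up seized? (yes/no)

Round 1 — N13 at 200 > 160; N4 at 90 > 60. N13, N4 seize.
  N13 sheds 200 L/s to N21, N26, N27, N8: 50 each.
    N21: 60+50 = 110 ≤ 120
    N26: 70+50 = 120 > 100
    N27: 120+50 = 170 > 150
    N8: 10+50 = 60 ≤ 60
  N4 sheds 90 L/s to N20, N26, N27, N7: 22 each (2 lost).
    N20: 40+22 = 62 ≤ 120
    N26: 120+22 = 142 > 100
    N27: 170+22 = 192 > 150
    N7: 10+22 = 32 ≤ 60
Round 2 — N26, N27 seize.
  N26 sheds 142 L/s to N25: 142 each.
    N25: 60+142 = 202 > 120
  N27 sheds 192 L/s to N20, N21: 96 each.
    N20: 62+96 = 158 > 120
    N21: 110+96 = 206 > 120
Round 3 — N20, N21, N25 seize.
  N20 sheds 158 L/s: no online neighbours, lost.
  N21 sheds 206 L/s to N7: 206 each.
    N7: 32+206 = 238 > 60
  N25 sheds 202 L/s: no online neighbours, lost.
Round 4 — N7 seizes.
  N7 sheds 238 L/s: no online neighbours, lost.
No further seizures.

yes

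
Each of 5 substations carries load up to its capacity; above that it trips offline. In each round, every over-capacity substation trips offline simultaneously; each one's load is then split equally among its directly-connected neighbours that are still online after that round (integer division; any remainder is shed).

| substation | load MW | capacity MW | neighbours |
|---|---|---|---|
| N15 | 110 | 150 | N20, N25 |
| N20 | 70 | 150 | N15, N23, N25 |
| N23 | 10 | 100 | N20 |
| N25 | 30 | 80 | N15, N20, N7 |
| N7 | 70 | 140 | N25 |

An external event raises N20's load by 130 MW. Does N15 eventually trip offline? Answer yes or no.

Round 1 — N20 at 200 > 150. N20 trips offline.
  N20 sheds 200 MW to N15, N23, N25: 66 each (2 lost).
    N15: 110+66 = 176 > 150
    N23: 10+66 = 76 ≤ 100
    N25: 30+66 = 96 > 80
Round 2 — N15, N25 trip offline.
  N15 sheds 176 MW: no online neighbours, lost.
  N25 sheds 96 MW to N7: 96 each.
    N7: 70+96 = 166 > 140
Round 3 — N7 trips offline.
  N7 sheds 166 MW: no online neighbours, lost.
No further trips.

yes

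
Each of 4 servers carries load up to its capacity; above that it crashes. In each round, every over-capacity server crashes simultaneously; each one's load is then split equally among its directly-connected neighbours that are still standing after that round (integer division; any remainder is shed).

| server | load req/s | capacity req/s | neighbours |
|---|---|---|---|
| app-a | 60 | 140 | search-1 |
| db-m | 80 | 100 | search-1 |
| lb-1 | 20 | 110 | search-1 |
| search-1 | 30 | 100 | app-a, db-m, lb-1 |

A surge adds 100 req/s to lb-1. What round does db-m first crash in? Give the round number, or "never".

Round 1 — lb-1 at 120 > 110. lb-1 crashes.
  lb-1 sheds 120 req/s to search-1: 120 each.
    search-1: 30+120 = 150 > 100
Round 2 — search-1 crashes.
  search-1 sheds 150 req/s to app-a, db-m: 75 each.
    app-a: 60+75 = 135 ≤ 140
    db-m: 80+75 = 155 > 100
Round 3 — db-m crashes.
  db-m sheds 155 req/s: no online neighbours, lost.
No further crashes.

3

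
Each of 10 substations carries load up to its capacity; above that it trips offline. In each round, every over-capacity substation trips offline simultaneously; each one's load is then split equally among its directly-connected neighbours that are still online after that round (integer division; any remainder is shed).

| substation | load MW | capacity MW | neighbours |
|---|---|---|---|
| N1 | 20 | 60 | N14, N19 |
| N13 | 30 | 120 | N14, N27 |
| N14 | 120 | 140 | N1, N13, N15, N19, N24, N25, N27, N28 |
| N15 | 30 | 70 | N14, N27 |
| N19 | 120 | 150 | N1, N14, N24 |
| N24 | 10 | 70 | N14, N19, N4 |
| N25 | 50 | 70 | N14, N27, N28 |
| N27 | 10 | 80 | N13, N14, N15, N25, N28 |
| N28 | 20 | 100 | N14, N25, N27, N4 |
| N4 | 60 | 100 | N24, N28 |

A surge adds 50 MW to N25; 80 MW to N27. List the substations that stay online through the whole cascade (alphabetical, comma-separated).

Round 1 — N25 at 100 > 70; N27 at 90 > 80. N25, N27 trip offline.
  N25 sheds 100 MW to N14, N28: 50 each.
    N14: 120+50 = 170 > 140
    N28: 20+50 = 70 ≤ 100
  N27 sheds 90 MW to N13, N14, N15, N28: 22 each (2 lost).
    N13: 30+22 = 52 ≤ 120
    N14: 170+22 = 192 > 140
    N15: 30+22 = 52 ≤ 70
    N28: 70+22 = 92 ≤ 100
Round 2 — N14 trips offline.
  N14 sheds 192 MW to N1, N13, N15, N19, N24, N28: 32 each.
    N1: 20+32 = 52 ≤ 60
    N13: 52+32 = 84 ≤ 120
    N15: 52+32 = 84 > 70
    N19: 120+32 = 152 > 150
    N24: 10+32 = 42 ≤ 70
    N28: 92+32 = 124 > 100
Round 3 — N15, N19, N28 trip offline.
  N15 sheds 84 MW: no online neighbours, lost.
  N19 sheds 152 MW to N1, N24: 76 each.
    N1: 52+76 = 128 > 60
    N24: 42+76 = 118 > 70
  N28 sheds 124 MW to N4: 124 each.
    N4: 60+124 = 184 > 100
Round 4 — N1, N24, N4 trip offline.
  N1 sheds 128 MW: no online neighbours, lost.
  N24 sheds 118 MW: no online neighbours, lost.
  N4 sheds 184 MW: no online neighbours, lost.
No further trips.

N13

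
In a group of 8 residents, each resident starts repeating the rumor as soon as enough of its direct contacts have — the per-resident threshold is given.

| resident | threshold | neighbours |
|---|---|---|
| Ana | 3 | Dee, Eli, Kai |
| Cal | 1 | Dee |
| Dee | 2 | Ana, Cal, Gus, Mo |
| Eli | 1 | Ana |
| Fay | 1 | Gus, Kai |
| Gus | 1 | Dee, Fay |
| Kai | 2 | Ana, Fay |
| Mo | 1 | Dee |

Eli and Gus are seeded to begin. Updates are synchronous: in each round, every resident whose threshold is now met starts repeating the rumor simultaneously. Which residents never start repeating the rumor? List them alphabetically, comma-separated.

Ana, Cal, Dee, Kai, Mo

Round 1 — Eli, Gus start repeating the rumor (initial).
Round 2 — checking thresholds:
  Ana: 1 of 3 neighbours < 3, below threshold.
  Dee: 1 of 4 neighbours < 2, below threshold.
  Fay: 1 of 2 neighbours ≥ 1, starts repeating the rumor.
Round 3 — no new spreads; cascade stops.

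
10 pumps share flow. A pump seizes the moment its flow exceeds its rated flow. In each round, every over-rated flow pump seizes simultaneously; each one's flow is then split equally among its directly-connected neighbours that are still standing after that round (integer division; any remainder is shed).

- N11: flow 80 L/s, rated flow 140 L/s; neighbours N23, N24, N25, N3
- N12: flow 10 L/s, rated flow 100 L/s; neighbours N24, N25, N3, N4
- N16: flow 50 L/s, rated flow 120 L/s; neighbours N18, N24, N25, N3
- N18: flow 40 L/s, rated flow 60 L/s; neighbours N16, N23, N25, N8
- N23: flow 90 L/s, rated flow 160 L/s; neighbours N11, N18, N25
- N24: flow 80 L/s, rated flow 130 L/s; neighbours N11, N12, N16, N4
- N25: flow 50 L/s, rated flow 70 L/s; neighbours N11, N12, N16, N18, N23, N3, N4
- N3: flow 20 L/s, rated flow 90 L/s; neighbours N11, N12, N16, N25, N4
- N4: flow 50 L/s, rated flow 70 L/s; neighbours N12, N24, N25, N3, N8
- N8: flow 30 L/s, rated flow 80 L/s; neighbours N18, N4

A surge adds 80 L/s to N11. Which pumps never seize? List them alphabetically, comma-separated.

N12, N16, N18, N23, N24, N3, N4, N8

Round 1 — N11 at 160 > 140. N11 seizes.
  N11 sheds 160 L/s to N23, N24, N25, N3: 40 each.
    N23: 90+40 = 130 ≤ 160
    N24: 80+40 = 120 ≤ 130
    N25: 50+40 = 90 > 70
    N3: 20+40 = 60 ≤ 90
Round 2 — N25 seizes.
  N25 sheds 90 L/s to N12, N16, N18, N23, N3, N4: 15 each.
    N12: 10+15 = 25 ≤ 100
    N16: 50+15 = 65 ≤ 120
    N18: 40+15 = 55 ≤ 60
    N23: 130+15 = 145 ≤ 160
    N3: 60+15 = 75 ≤ 90
    N4: 50+15 = 65 ≤ 70
No further seizures.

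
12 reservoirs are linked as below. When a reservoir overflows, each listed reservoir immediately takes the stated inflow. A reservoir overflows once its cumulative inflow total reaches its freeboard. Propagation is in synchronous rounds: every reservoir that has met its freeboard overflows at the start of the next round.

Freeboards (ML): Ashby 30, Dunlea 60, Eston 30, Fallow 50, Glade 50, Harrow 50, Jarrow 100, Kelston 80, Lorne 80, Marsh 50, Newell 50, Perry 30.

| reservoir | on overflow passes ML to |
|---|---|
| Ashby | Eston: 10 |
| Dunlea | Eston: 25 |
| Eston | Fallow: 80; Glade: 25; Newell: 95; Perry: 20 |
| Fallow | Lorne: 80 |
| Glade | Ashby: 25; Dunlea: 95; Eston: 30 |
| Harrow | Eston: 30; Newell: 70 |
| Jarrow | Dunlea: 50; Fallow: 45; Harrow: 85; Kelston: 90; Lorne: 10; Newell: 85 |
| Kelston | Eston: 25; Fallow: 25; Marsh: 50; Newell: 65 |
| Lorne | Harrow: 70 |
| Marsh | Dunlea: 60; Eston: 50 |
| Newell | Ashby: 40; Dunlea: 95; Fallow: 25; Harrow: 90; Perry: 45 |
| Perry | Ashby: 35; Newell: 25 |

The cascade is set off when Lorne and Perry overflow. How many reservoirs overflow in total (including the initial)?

Round 1 — Lorne, Perry overflow (initial).
  Ashby: +35 → 35 ≥ 30
  Harrow: +70 → 70 ≥ 50
  Newell: +25 → 25 < 50
Round 2 — Ashby, Harrow overflow.
  Eston: +10+30 → 40 ≥ 30
  Newell: +70 → 95 ≥ 50
Round 3 — Eston, Newell overflow.
  Dunlea: +95 → 95 ≥ 60
  Fallow: +80+25 → 105 ≥ 50
  Glade: +25 → 25 < 50
Round 4 — Dunlea, Fallow overflow.
No further overflows.

8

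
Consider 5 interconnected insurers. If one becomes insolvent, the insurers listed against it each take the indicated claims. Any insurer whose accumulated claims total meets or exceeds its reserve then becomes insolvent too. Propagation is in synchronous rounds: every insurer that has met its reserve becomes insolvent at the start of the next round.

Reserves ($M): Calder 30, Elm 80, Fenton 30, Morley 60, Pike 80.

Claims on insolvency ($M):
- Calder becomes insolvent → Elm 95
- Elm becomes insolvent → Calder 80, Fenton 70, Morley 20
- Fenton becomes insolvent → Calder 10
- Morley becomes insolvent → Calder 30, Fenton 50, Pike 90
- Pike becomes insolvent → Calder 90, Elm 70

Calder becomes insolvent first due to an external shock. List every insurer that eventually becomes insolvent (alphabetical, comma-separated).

Calder, Elm, Fenton

Round 1 — Calder becomes insolvent (initial).
  Elm: +95 → 95 ≥ 80
Round 2 — Elm becomes insolvent.
  Fenton: +70 → 70 ≥ 30
  Morley: +20 → 20 < 60
Round 3 — Fenton becomes insolvent.
No further insolvencies.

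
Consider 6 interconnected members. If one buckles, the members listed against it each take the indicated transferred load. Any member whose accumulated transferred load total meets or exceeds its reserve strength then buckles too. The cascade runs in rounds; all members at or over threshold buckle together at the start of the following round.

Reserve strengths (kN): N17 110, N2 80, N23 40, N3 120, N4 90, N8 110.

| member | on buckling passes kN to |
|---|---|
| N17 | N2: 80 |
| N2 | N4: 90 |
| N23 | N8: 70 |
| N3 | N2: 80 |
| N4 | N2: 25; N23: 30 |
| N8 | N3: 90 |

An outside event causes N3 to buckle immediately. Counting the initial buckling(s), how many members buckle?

3

Round 1 — N3 buckles (initial).
  N2: +80 → 80 ≥ 80
Round 2 — N2 buckles.
  N4: +90 → 90 ≥ 90
Round 3 — N4 buckles.
  N23: +30 → 30 < 40
No further bucklings.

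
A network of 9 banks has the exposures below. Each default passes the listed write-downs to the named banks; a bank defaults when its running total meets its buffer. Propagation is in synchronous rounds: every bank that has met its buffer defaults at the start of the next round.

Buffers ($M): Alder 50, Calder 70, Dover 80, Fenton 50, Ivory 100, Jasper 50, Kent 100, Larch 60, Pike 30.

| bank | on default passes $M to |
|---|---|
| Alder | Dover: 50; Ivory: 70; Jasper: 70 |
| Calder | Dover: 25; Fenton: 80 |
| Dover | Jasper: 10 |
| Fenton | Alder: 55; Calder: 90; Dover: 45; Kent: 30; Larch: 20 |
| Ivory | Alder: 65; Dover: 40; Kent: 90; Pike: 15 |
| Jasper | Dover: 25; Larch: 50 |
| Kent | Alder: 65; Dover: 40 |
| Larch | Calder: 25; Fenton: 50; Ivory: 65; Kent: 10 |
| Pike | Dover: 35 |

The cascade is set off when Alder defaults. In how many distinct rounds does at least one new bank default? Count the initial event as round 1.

Round 1 — Alder defaults (initial).
  Dover: +50 → 50 < 80
  Ivory: +70 → 70 < 100
  Jasper: +70 → 70 ≥ 50
Round 2 — Jasper defaults.
  Dover: +25 → 75 < 80
  Larch: +50 → 50 < 60
No further defaults.

2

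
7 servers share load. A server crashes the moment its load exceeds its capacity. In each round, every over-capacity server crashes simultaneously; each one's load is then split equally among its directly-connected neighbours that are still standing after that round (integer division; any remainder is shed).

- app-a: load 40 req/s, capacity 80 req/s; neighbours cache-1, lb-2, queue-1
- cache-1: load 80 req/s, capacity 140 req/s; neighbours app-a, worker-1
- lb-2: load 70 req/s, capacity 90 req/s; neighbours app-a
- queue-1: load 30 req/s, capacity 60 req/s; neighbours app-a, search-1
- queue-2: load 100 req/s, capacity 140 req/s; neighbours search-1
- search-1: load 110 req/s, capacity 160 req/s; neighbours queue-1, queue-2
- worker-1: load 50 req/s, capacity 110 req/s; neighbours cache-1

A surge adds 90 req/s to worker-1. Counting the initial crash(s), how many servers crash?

7

Round 1 — worker-1 at 140 > 110. worker-1 crashes.
  worker-1 sheds 140 req/s to cache-1: 140 each.
    cache-1: 80+140 = 220 > 140
Round 2 — cache-1 crashes.
  cache-1 sheds 220 req/s to app-a: 220 each.
    app-a: 40+220 = 260 > 80
Round 3 — app-a crashes.
  app-a sheds 260 req/s to lb-2, queue-1: 130 each.
    lb-2: 70+130 = 200 > 90
    queue-1: 30+130 = 160 > 60
Round 4 — lb-2, queue-1 crash.
  lb-2 sheds 200 req/s: no online neighbours, lost.
  queue-1 sheds 160 req/s to search-1: 160 each.
    search-1: 110+160 = 270 > 160
Round 5 — search-1 crashes.
  search-1 sheds 270 req/s to queue-2: 270 each.
    queue-2: 100+270 = 370 > 140
Round 6 — queue-2 crashes.
  queue-2 sheds 370 req/s: no online neighbours, lost.
No further crashes.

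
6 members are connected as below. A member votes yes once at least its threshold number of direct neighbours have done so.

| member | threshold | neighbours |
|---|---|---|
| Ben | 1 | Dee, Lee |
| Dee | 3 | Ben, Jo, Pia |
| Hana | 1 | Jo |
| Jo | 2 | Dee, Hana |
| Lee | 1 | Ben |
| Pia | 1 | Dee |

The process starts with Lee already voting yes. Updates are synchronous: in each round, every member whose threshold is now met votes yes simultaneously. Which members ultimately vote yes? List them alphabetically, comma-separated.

Round 1 — Lee votes yes (initial).
Round 2 — checking thresholds:
  Ben: 1 of 2 neighbours ≥ 1, votes yes.
Round 3 — no new yes votes; cascade stops.

Ben, Lee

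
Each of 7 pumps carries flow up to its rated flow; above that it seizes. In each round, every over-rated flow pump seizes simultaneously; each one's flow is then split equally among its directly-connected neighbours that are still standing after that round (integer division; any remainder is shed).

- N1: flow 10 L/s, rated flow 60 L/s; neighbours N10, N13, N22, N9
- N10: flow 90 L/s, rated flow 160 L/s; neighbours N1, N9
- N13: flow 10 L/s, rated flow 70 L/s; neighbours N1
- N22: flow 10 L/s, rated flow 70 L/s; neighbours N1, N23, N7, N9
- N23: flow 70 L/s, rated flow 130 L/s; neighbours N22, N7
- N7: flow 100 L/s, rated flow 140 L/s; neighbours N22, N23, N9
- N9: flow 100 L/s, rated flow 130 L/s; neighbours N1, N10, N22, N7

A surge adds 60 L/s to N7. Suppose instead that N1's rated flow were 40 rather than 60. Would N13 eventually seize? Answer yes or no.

no

With N1's rated flow at 40:
Round 1 — N7 at 160 > 140. N7 seizes.
  N7 sheds 160 L/s to N22, N23, N9: 53 each (1 lost).
    N22: 10+53 = 63 ≤ 70
    N23: 70+53 = 123 ≤ 130
    N9: 100+53 = 153 > 130
Round 2 — N9 seizes.
  N9 sheds 153 L/s to N1, N10, N22: 51 each.
    N1: 10+51 = 61 > 40
    N10: 90+51 = 141 ≤ 160
    N22: 63+51 = 114 > 70
Round 3 — N1, N22 seize.
  N1 sheds 61 L/s to N10, N13: 30 each (1 lost).
    N10: 141+30 = 171 > 160
    N13: 10+30 = 40 ≤ 70
  N22 sheds 114 L/s to N23: 114 each.
    N23: 123+114 = 237 > 130
Round 4 — N10, N23 seize.
  N10 sheds 171 L/s: no online neighbours, lost.
  N23 sheds 237 L/s: no online neighbours, lost.
No further seizures.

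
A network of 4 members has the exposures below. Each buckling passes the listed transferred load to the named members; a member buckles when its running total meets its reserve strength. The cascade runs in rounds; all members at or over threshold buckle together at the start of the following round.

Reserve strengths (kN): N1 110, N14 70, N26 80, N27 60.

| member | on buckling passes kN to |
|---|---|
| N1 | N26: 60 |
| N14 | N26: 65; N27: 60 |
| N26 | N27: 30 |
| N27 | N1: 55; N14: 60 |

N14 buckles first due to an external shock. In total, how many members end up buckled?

Round 1 — N14 buckles (initial).
  N26: +65 → 65 < 80
  N27: +60 → 60 ≥ 60
Round 2 — N27 buckles.
  N1: +55 → 55 < 110
No further bucklings.

2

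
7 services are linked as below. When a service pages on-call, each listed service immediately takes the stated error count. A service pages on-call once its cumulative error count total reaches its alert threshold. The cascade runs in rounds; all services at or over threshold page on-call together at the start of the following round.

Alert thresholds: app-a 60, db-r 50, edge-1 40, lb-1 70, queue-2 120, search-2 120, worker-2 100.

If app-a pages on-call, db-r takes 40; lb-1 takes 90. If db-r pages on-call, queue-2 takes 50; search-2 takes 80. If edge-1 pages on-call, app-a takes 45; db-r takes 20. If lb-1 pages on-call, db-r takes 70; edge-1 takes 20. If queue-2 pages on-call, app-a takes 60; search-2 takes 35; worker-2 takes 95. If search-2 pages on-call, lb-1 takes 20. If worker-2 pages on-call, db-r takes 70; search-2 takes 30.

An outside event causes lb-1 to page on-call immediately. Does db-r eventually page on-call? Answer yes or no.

yes

Round 1 — lb-1 pages on-call (initial).
  db-r: +70 → 70 ≥ 50
  edge-1: +20 → 20 < 40
Round 2 — db-r pages on-call.
  queue-2: +50 → 50 < 120
  search-2: +80 → 80 < 120
No further pages.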